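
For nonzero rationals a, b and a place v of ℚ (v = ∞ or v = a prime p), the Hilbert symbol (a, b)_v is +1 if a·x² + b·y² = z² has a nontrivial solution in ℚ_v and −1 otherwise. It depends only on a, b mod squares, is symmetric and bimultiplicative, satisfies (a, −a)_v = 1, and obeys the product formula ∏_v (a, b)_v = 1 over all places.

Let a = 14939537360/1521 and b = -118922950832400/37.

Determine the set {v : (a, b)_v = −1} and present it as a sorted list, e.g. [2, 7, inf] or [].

Mod squares: a ≡ 2586485, b ≡ -37. Check v ∈ {∞, 2, 3, 5, 11, 13, 19, 31, 37, 41}.
v=41: a=41^1·(≡38), b=41^2·(≡32) mod 41; (38|41)=-1, (32|41)=+1; (−1)^{1·2·20}·(-1)^2·(+1)^1 = +1.
v=13: a=13^-2·(≡8), b=13^2·(≡8) mod 13; (8|13)=-1, (8|13)=-1; (−1)^{-2·2·6}·(-1)^2·(-1)^-2 = +1.
v=31: a=31^1·(≡8), b=31^2·(≡10) mod 31; (8|31)=+1, (10|31)=+1; (−1)^{1·2·15}·(+1)^2·(+1)^1 = +1.
v=5: a=5^1·(≡2), b=5^2·(≡2) mod 5; (2|5)=-1, (2|5)=-1; (−1)^{1·2·2}·(-1)^2·(-1)^1 = -1.
v=11: a=11^1·(≡7), b=11^2·(≡2) mod 11; (7|11)=-1, (2|11)=-1; (−1)^{1·2·5}·(-1)^2·(-1)^1 = -1.
v=∞: 2586485 > 0 and -37 < 0  ⇒  (a,b)_∞ = +1.
v=2: v_2(a)=4, v_2(b)=4; units ≡ 5, 3 (mod 8); ε·ε+αω+βω = 0·1+4·1+4·1 ≡ 0  ⇒  (a,b)_2 = +1.
v=19: a=19^2·(≡12), b=19^0·(≡9) mod 19; (12|19)=-1, (9|19)=+1; (−1)^{2·0·9}·(-1)^0·(+1)^2 = +1.
v=37: a=37^1·(≡12), b=37^-1·(≡34) mod 37; (12|37)=+1, (34|37)=+1; (−1)^{1·-1·18}·(+1)^-1·(+1)^1 = +1.
v=3: a=3^-2·(≡2), b=3^2·(≡2) mod 3; (2|3)=-1, (2|3)=-1; (−1)^{-2·2·1}·(-1)^2·(-1)^-2 = +1.
|Ram(2586485, -37)| = 2, even; anisotropic at {5, 11}.

[5, 11]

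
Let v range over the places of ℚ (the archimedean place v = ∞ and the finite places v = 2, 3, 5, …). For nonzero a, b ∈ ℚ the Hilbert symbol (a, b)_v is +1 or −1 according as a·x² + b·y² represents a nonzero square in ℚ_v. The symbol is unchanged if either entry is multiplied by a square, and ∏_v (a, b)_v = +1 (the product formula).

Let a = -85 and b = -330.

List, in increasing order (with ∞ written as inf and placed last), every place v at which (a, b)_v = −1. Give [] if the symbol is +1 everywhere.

[3, 5, 17, inf]

Mod squares: a ≡ -85, b ≡ -330. Check v ∈ {∞, 2, 3, 5, 11, 17}.
v=11: a=11^0·(≡3), b=11^1·(≡3) mod 11; (3|11)=+1, (3|11)=+1; (−1)^{0·1·5}·(+1)^1·(+1)^0 = +1.
v=3: a=3^0·(≡2), b=3^1·(≡1) mod 3; (2|3)=-1, (1|3)=+1; (−1)^{0·1·1}·(-1)^1·(+1)^0 = -1.
v=2: v_2(a)=0, v_2(b)=1; units ≡ 3, 3 (mod 8); ε·ε+αω+βω = 1·1+0·1+1·1 ≡ 0  ⇒  (a,b)_2 = +1.
v=17: a=17^1·(≡12), b=17^0·(≡10) mod 17; (12|17)=-1, (10|17)=-1; (−1)^{1·0·8}·(-1)^0·(-1)^1 = -1.
v=5: a=5^1·(≡3), b=5^1·(≡4) mod 5; (3|5)=-1, (4|5)=+1; (−1)^{1·1·2}·(-1)^1·(+1)^1 = -1.
v=∞: -85 < 0 and -330 < 0  ⇒  (a,b)_∞ = -1.
(-85, -330 / ℚ) ramifies at {3, 5, 17, ∞}: a division algebra.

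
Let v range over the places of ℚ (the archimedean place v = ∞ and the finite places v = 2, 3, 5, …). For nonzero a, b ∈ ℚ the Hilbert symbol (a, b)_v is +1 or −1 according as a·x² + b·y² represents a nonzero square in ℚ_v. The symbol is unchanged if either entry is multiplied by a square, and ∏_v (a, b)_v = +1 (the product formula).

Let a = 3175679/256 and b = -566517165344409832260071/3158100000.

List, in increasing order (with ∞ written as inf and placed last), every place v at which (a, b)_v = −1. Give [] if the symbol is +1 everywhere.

(a, b) ≡ (18791, -5449390) mod (ℚ^×)²; places V = {2, 3, 5, 7, 11, 13, 19, 23, 29, 43, ∞}.
(a,b)_23: α=1, u≡9; β=3, v≡16 (mod 23); (9|23)=+1, (16|23)=+1; sign (−1)^1·+1^3·+1^1 = -1.
(a,b)_2: α=-8, β=-5; u≡7, v≡1 (mod 8); ε(u)ε(v)=1·0, αω(v)=-8·0, βω(u)=-5·0; sum ≡ 0  ⇒  +1.
(a,b)_3: α=0, u≡2; β=-2, v≡2 (mod 3); (2|3)=-1, (2|3)=-1; sign (−1)^0·-1^-2·-1^0 = +1.
(a,b)_∞: sgn(18791)=+, sgn(-5449390)=−, so +1.
(a,b)_7: α=0, u≡6; β=2, v≡3 (mod 7); (6|7)=-1, (3|7)=-1; sign (−1)^0·-1^2·-1^0 = +1.
(a,b)_19: α=1, u≡4; β=5, v≡14 (mod 19); (4|19)=+1, (14|19)=-1; sign (−1)^1·+1^5·-1^1 = +1.
(a,b)_29: α=0, u≡28; β=-1, v≡8 (mod 29); (28|29)=+1, (8|29)=-1; sign (−1)^0·+1^-1·-1^0 = +1.
(a,b)_5: α=0, u≡4; β=-5, v≡2 (mod 5); (4|5)=+1, (2|5)=-1; sign (−1)^0·+1^-5·-1^0 = +1.
(a,b)_43: α=1, u≡32; β=3, v≡42 (mod 43); (32|43)=-1, (42|43)=-1; sign (−1)^1·-1^3·-1^1 = -1.
(a,b)_13: α=2, u≡5; β=6, v≡2 (mod 13); (5|13)=-1, (2|13)=-1; sign (−1)^0·-1^6·-1^2 = +1.
(a,b)_11: α=0, u≡4; β=-2, v≡7 (mod 11); (4|11)=+1, (7|11)=-1; sign (−1)^0·+1^-2·-1^0 = +1.
(18791, -5449390 / ℚ) ramifies at {23, 43}: a division algebra.

[23, 43]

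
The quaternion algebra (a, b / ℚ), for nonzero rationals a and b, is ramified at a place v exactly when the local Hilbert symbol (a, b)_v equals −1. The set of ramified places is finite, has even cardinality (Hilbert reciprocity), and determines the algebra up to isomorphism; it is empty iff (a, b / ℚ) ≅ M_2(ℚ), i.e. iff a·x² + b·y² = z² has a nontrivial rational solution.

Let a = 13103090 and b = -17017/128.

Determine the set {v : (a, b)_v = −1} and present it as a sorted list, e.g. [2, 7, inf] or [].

[7, 11, 13, 17]

(a, b) ≡ (2210, -34034) mod (ℚ^×)²; places V = {2, 5, 7, 11, 13, 17, ∞}.
(a,b)_13: α=1, u≡1; β=1, v≡11 (mod 13); (1|13)=+1, (11|13)=-1; sign (−1)^0·+1^1·-1^1 = -1.
(a,b)_2: α=1, β=-7; u≡1, v≡7 (mod 8); ε(u)ε(v)=0·1, αω(v)=1·0, βω(u)=-7·0; sum ≡ 0  ⇒  +1.
(a,b)_17: α=1, u≡7; β=1, v≡4 (mod 17); (7|17)=-1, (4|17)=+1; sign (−1)^0·-1^1·+1^1 = -1.
(a,b)_∞: sgn(2210)=+, sgn(-34034)=−, so +1.
(a,b)_11: α=2, u≡6; β=1, v≡10 (mod 11); (6|11)=-1, (10|11)=-1; sign (−1)^0·-1^1·-1^2 = -1.
(a,b)_5: α=1, u≡3; β=0, v≡1 (mod 5); (3|5)=-1, (1|5)=+1; sign (−1)^0·-1^0·+1^1 = +1.
(a,b)_7: α=2, u≡3; β=1, v≡6 (mod 7); (3|7)=-1, (6|7)=-1; sign (−1)^0·-1^1·-1^2 = -1.
Ram(2210, -34034) = {7, 11, 13, 17}; no ℚ_7-point on the conic.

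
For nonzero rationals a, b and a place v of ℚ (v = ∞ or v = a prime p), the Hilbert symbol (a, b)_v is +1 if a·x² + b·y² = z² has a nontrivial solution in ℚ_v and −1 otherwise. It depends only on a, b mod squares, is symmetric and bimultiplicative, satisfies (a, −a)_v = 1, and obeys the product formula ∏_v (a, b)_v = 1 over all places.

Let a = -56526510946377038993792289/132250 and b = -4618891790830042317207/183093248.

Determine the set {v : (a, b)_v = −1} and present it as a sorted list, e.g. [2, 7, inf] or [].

(a, b) ≡ (-170810, -10846) mod (ℚ^×)²; places V = {2, 3, 5, 7, 11, 13, 17, 19, 23, 29, 31, ∞}.
(a,b)_7: α=4, u≡2; β=4, v≡1 (mod 7); (2|7)=+1, (1|7)=+1; sign (−1)^0·+1^4·+1^4 = +1.
(a,b)_29: α=1, u≡2; β=1, v≡8 (mod 29); (2|29)=-1, (8|29)=-1; sign (−1)^0·-1^1·-1^1 = +1.
(a,b)_13: α=0, u≡12; β=-2, v≡9 (mod 13); (12|13)=+1, (9|13)=+1; sign (−1)^0·+1^-2·+1^0 = +1.
(a,b)_31: α=3, u≡5; β=2, v≡18 (mod 31); (5|31)=+1, (18|31)=+1; sign (−1)^0·+1^2·+1^3 = +1.
(a,b)_3: α=2, u≡1; β=4, v≡2 (mod 3); (1|3)=+1, (2|3)=-1; sign (−1)^0·+1^4·-1^2 = +1.
(a,b)_5: α=-3, u≡2; β=0, v≡1 (mod 5); (2|5)=-1, (1|5)=+1; sign (−1)^0·-1^0·+1^-3 = +1.
(a,b)_19: α=5, u≡11; β=4, v≡15 (mod 19); (11|19)=+1, (15|19)=-1; sign (−1)^0·+1^4·-1^5 = -1.
(a,b)_2: α=-1, β=-11; u≡3, v≡1 (mod 8); ε(u)ε(v)=1·0, αω(v)=-1·0, βω(u)=-11·1; sum ≡ 1  ⇒  -1.
(a,b)_∞: sgn(-170810)=−, sgn(-10846)=−, so -1.
(a,b)_11: α=4, u≡4; β=3, v≡1 (mod 11); (4|11)=+1, (1|11)=+1; sign (−1)^0·+1^3·+1^4 = +1.
(a,b)_17: α=4, u≡5; β=3, v≡13 (mod 17); (5|17)=-1, (13|17)=+1; sign (−1)^0·-1^3·+1^4 = -1.
(a,b)_23: α=-2, u≡10; β=-2, v≡7 (mod 23); (10|23)=-1, (7|23)=-1; sign (−1)^0·-1^-2·-1^-2 = +1.
Ram(-170810, -10846) = {2, 17, 19, ∞}; no ℚ_2-point on the conic.

[2, 17, 19, inf]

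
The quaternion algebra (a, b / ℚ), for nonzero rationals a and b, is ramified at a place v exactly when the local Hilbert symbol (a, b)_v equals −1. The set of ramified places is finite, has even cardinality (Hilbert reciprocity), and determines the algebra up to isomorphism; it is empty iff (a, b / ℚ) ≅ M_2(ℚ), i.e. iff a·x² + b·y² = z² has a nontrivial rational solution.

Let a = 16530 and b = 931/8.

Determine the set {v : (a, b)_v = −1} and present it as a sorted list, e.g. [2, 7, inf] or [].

Mod squares: a ≡ 16530, b ≡ 38. Check v ∈ {∞, 2, 3, 5, 7, 19, 29}.
v=2: v_2(a)=1, v_2(b)=-3; units ≡ 1, 3 (mod 8); ε·ε+αω+βω = 0·1+1·1+-3·0 ≡ 1  ⇒  (a,b)_2 = -1.
v=7: a=7^0·(≡3), b=7^2·(≡5) mod 7; (3|7)=-1, (5|7)=-1; (−1)^{0·2·3}·(-1)^2·(-1)^0 = +1.
v=19: a=19^1·(≡15), b=19^1·(≡18) mod 19; (15|19)=-1, (18|19)=-1; (−1)^{1·1·9}·(-1)^1·(-1)^1 = -1.
v=5: a=5^1·(≡1), b=5^0·(≡2) mod 5; (1|5)=+1, (2|5)=-1; (−1)^{1·0·2}·(+1)^0·(-1)^1 = -1.
v=3: a=3^1·(≡2), b=3^0·(≡2) mod 3; (2|3)=-1, (2|3)=-1; (−1)^{1·0·1}·(-1)^0·(-1)^1 = -1.
v=∞: 16530 > 0 and 38 > 0  ⇒  (a,b)_∞ = +1.
v=29: a=29^1·(≡19), b=29^0·(≡4) mod 29; (19|29)=-1, (4|29)=+1; (−1)^{1·0·14}·(-1)^0·(+1)^1 = +1.
|Ram(16530, 38)| = 4, even; anisotropic at {2, 3, 5, 19}.

[2, 3, 5, 19]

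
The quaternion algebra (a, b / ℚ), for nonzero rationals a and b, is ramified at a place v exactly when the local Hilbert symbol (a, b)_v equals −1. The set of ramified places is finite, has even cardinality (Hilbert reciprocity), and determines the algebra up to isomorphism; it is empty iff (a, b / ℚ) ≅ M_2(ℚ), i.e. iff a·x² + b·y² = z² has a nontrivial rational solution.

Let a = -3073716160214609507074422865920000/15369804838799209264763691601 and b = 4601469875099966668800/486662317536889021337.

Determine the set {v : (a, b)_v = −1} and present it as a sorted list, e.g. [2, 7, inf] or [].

[3, 11, 13, 31]

(a, b) ≡ (-33, 41106) mod (ℚ^×)²; places V = {2, 3, 5, 7, 11, 13, 17, 29, 31, 43, 47, ∞}.
(a,b)_31: α=6, u≡3; β=3, v≡6 (mod 31); (3|31)=-1, (6|31)=-1; sign (−1)^0·-1^3·-1^6 = -1.
(a,b)_11: α=3, u≡2; β=2, v≡7 (mod 11); (2|11)=-1, (7|11)=-1; sign (−1)^0·-1^2·-1^3 = -1.
(a,b)_47: α=-6, u≡25; β=-4, v≡36 (mod 47); (25|47)=+1, (36|47)=+1; sign (−1)^0·+1^-4·+1^-6 = +1.
(a,b)_13: α=2, u≡7; β=1, v≡1 (mod 13); (7|13)=-1, (1|13)=+1; sign (−1)^0·-1^1·+1^2 = -1.
(a,b)_5: α=4, u≡3; β=2, v≡1 (mod 5); (3|5)=-1, (1|5)=+1; sign (−1)^0·-1^2·+1^4 = +1.
(a,b)_∞: sgn(-33)=−, sgn(41106)=+, so +1.
(a,b)_17: α=-10, u≡1; β=-9, v≡9 (mod 17); (1|17)=+1, (9|17)=+1; sign (−1)^0·+1^-9·+1^-10 = +1.
(a,b)_3: α=3, u≡1; β=3, v≡1 (mod 3); (1|3)=+1, (1|3)=+1; sign (−1)^1·+1^3·+1^3 = -1.
(a,b)_29: α=-4, u≡5; β=-2, v≡28 (mod 29); (5|29)=+1, (28|29)=+1; sign (−1)^0·+1^-2·+1^-4 = +1.
(a,b)_43: α=2, u≡24; β=2, v≡15 (mod 43); (24|43)=+1, (15|43)=+1; sign (−1)^0·+1^2·+1^2 = +1.
(a,b)_2: α=22, β=15; u≡7, v≡1 (mod 8); ε(u)ε(v)=1·0, αω(v)=22·0, βω(u)=15·0; sum ≡ 0  ⇒  +1.
(a,b)_7: α=6, u≡1; β=4, v≡4 (mod 7); (1|7)=+1, (4|7)=+1; sign (−1)^0·+1^4·+1^6 = +1.
Ram(-33, 41106) = {3, 11, 13, 31}; no ℚ_3-point on the conic.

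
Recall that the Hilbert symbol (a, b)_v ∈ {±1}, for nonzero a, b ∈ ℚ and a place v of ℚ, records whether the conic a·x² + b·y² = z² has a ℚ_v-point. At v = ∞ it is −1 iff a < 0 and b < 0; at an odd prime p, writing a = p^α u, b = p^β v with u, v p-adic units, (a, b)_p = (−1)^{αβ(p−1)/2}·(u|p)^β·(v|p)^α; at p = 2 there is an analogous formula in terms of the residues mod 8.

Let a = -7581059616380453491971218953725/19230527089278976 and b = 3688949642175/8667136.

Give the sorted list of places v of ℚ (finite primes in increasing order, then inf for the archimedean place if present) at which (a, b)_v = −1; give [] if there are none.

(a, b) ≡ (-29, 9367) mod (ℚ^×)²; places V = {2, 3, 5, 7, 11, 17, 19, 23, 29, ∞}.
(a,b)_19: α=2, u≡5; β=1, v≡14 (mod 19); (5|19)=+1, (14|19)=-1; sign (−1)^0·+1^1·-1^2 = +1.
(a,b)_7: α=10, u≡6; β=4, v≡4 (mod 7); (6|7)=-1, (4|7)=+1; sign (−1)^0·-1^4·+1^10 = +1.
(a,b)_29: α=3, u≡23; β=1, v≡20 (mod 29); (23|29)=+1, (20|29)=+1; sign (−1)^0·+1^1·+1^3 = +1.
(a,b)_23: α=-4, u≡15; β=-2, v≡12 (mod 23); (15|23)=-1, (12|23)=+1; sign (−1)^0·-1^-2·+1^-4 = +1.
(a,b)_2: α=-36, β=-14; u≡3, v≡7 (mod 8); ε(u)ε(v)=1·1, αω(v)=-36·0, βω(u)=-14·1; sum ≡ 1  ⇒  -1.
(a,b)_5: α=2, u≡1; β=2, v≡2 (mod 5); (1|5)=+1, (2|5)=-1; sign (−1)^0·+1^2·-1^2 = +1.
(a,b)_3: α=20, u≡1; β=8, v≡1 (mod 3); (1|3)=+1, (1|3)=+1; sign (−1)^0·+1^8·+1^20 = +1.
(a,b)_17: α=2, u≡3; β=1, v≡11 (mod 17); (3|17)=-1, (11|17)=-1; sign (−1)^0·-1^1·-1^2 = -1.
(a,b)_11: α=2, u≡4; β=0, v≡10 (mod 11); (4|11)=+1, (10|11)=-1; sign (−1)^0·+1^0·-1^2 = +1.
(a,b)_∞: sgn(-29)=−, sgn(9367)=+, so +1.
(-29, 9367 / ℚ) ramifies at {2, 17}: a division algebra.

[2, 17]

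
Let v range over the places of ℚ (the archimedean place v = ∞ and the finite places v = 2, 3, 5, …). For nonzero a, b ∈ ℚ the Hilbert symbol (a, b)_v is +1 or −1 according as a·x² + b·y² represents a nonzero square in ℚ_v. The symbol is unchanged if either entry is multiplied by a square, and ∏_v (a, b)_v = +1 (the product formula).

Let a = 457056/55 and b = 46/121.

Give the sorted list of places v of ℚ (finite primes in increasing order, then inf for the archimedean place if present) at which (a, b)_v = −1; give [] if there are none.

[2, 11]

Mod squares: a ≡ 330, b ≡ 46. Check v ∈ {∞, 2, 3, 5, 11, 23}.
v=∞: 330 > 0 and 46 > 0  ⇒  (a,b)_∞ = +1.
v=5: a=5^-1·(≡1), b=5^0·(≡1) mod 5; (1|5)=+1, (1|5)=+1; (−1)^{-1·0·2}·(+1)^0·(+1)^-1 = +1.
v=11: a=11^-1·(≡10), b=11^-2·(≡2) mod 11; (10|11)=-1, (2|11)=-1; (−1)^{-1·-2·5}·(-1)^-2·(-1)^-1 = -1.
v=2: v_2(a)=5, v_2(b)=1; units ≡ 5, 7 (mod 8); ε·ε+αω+βω = 0·1+5·0+1·1 ≡ 1  ⇒  (a,b)_2 = -1.
v=23: a=23^2·(≡4), b=23^1·(≡8) mod 23; (4|23)=+1, (8|23)=+1; (−1)^{2·1·11}·(+1)^1·(+1)^2 = +1.
v=3: a=3^3·(≡2), b=3^0·(≡1) mod 3; (2|3)=-1, (1|3)=+1; (−1)^{3·0·1}·(-1)^0·(+1)^3 = +1.
(330, 46 / ℚ) ramifies at {2, 11}: a division algebra.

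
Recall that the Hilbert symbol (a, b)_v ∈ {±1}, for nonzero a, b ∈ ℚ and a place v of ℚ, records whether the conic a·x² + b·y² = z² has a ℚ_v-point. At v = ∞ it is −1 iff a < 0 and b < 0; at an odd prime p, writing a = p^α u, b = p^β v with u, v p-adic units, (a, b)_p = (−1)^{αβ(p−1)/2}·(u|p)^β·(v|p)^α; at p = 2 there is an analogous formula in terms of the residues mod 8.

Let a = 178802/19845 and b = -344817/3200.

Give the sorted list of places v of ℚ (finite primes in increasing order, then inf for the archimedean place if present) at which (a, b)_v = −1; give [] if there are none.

[2, 11]

(a, b) ≡ (10, -946) mod (ℚ^×)²; places V = {2, 3, 5, 7, 11, 13, 23, 43, ∞}.
(a,b)_2: α=1, β=-7; u≡5, v≡7 (mod 8); ε(u)ε(v)=0·1, αω(v)=1·0, βω(u)=-7·1; sum ≡ 1  ⇒  -1.
(a,b)_5: α=-1, u≡3; β=-2, v≡1 (mod 5); (3|5)=-1, (1|5)=+1; sign (−1)^0·-1^-2·+1^-1 = +1.
(a,b)_3: α=-4, u≡1; β=6, v≡2 (mod 3); (1|3)=+1, (2|3)=-1; sign (−1)^0·+1^6·-1^-4 = +1.
(a,b)_11: α=0, u≡8; β=1, v≡8 (mod 11); (8|11)=-1, (8|11)=-1; sign (−1)^0·-1^1·-1^0 = -1.
(a,b)_43: α=0, u≡16; β=1, v≡6 (mod 43); (16|43)=+1, (6|43)=+1; sign (−1)^0·+1^1·+1^0 = +1.
(a,b)_7: α=-2, u≡6; β=0, v≡3 (mod 7); (6|7)=-1, (3|7)=-1; sign (−1)^0·-1^0·-1^-2 = +1.
(a,b)_13: α=2, u≡10; β=0, v≡4 (mod 13); (10|13)=+1, (4|13)=+1; sign (−1)^0·+1^0·+1^2 = +1.
(a,b)_23: α=2, u≡19; β=0, v≡15 (mod 23); (19|23)=-1, (15|23)=-1; sign (−1)^0·-1^0·-1^2 = +1.
(a,b)_∞: sgn(10)=+, sgn(-946)=−, so +1.
Ram(10, -946) = {2, 11}; no ℚ_2-point on the conic.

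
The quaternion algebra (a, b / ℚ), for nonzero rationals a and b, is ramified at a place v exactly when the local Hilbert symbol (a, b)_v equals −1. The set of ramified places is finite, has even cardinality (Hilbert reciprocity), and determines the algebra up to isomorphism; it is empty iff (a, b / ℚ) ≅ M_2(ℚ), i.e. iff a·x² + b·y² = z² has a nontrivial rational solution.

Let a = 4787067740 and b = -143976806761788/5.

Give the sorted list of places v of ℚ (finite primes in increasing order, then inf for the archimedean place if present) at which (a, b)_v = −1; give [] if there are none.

[23, 31]

(a, b) ≡ (25415, -8666515) mod (ℚ^×)²; places V = {2, 3, 5, 7, 11, 13, 17, 23, 31, ∞}.
(a,b)_13: α=1, u≡8; β=1, v≡2 (mod 13); (8|13)=-1, (2|13)=-1; sign (−1)^0·-1^1·-1^1 = +1.
(a,b)_2: α=2, β=2; u≡7, v≡5 (mod 8); ε(u)ε(v)=1·0, αω(v)=2·1, βω(u)=2·0; sum ≡ 0  ⇒  +1.
(a,b)_7: α=2, u≡5; β=4, v≡5 (mod 7); (5|7)=-1, (5|7)=-1; sign (−1)^0·-1^4·-1^2 = +1.
(a,b)_23: α=1, u≡9; β=1, v≡3 (mod 23); (9|23)=+1, (3|23)=+1; sign (−1)^1·+1^1·+1^1 = -1.
(a,b)_11: α=0, u≡4; β=1, v≡10 (mod 11); (4|11)=+1, (10|11)=-1; sign (−1)^0·+1^1·-1^0 = +1.
(a,b)_∞: sgn(25415)=+, sgn(-8666515)=−, so +1.
(a,b)_31: α=2, u≡12; β=3, v≡30 (mod 31); (12|31)=-1, (30|31)=-1; sign (−1)^0·-1^3·-1^2 = -1.
(a,b)_17: α=1, u≡4; β=1, v≡9 (mod 17); (4|17)=+1, (9|17)=+1; sign (−1)^0·+1^1·+1^1 = +1.
(a,b)_3: α=0, u≡2; β=2, v≡2 (mod 3); (2|3)=-1, (2|3)=-1; sign (−1)^0·-1^2·-1^0 = +1.
(a,b)_5: α=1, u≡3; β=-1, v≡2 (mod 5); (3|5)=-1, (2|5)=-1; sign (−1)^0·-1^-1·-1^1 = +1.
|Ram(25415, -8666515)| = 2, even; anisotropic at {23, 31}.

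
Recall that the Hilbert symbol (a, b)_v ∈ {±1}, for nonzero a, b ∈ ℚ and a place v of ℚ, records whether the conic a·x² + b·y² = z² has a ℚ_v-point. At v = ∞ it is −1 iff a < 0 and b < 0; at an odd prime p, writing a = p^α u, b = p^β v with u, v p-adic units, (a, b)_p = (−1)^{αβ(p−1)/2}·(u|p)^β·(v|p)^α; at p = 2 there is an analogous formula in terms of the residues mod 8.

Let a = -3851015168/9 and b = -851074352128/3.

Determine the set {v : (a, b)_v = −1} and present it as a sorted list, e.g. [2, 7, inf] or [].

Mod squares: a ≡ -77, b ≡ -51051. Check v ∈ {∞, 2, 3, 7, 11, 13, 17}.
v=7: a=7^1·(≡6), b=7^1·(≡2) mod 7; (6|7)=-1, (2|7)=+1; (−1)^{1·1·3}·(-1)^1·(+1)^1 = +1.
v=3: a=3^-2·(≡1), b=3^-1·(≡2) mod 3; (1|3)=+1, (2|3)=-1; (−1)^{-2·-1·1}·(+1)^-1·(-1)^-2 = +1.
v=17: a=17^2·(≡4), b=17^3·(≡3) mod 17; (4|17)=+1, (3|17)=-1; (−1)^{2·3·8}·(+1)^3·(-1)^2 = +1.
v=∞: -77 < 0 and -51051 < 0  ⇒  (a,b)_∞ = -1.
v=2: v_2(a)=10, v_2(b)=10; units ≡ 3, 5 (mod 8); ε·ε+αω+βω = 1·0+10·1+10·1 ≡ 0  ⇒  (a,b)_2 = +1.
v=13: a=13^2·(≡12), b=13^3·(≡1) mod 13; (12|13)=+1, (1|13)=+1; (−1)^{2·3·6}·(+1)^3·(+1)^2 = +1.
v=11: a=11^1·(≡9), b=11^1·(≡5) mod 11; (9|11)=+1, (5|11)=+1; (−1)^{1·1·5}·(+1)^1·(+1)^1 = -1.
(-77, -51051 / ℚ) ramifies at {11, ∞}: a division algebra.

[11, inf]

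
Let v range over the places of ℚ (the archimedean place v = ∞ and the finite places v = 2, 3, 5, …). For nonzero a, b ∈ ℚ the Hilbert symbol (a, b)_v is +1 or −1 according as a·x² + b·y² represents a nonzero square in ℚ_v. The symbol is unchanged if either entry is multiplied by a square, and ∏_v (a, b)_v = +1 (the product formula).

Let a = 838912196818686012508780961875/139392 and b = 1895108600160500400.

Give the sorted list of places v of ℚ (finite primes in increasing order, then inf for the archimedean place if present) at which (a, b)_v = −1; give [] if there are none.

(a, b) ≡ (69782, 432419) mod (ℚ^×)²; places V = {2, 3, 5, 11, 13, 23, 29, 31, 37, 41, ∞}.
(a,b)_23: α=3, u≡11; β=2, v≡21 (mod 23); (11|23)=-1, (21|23)=-1; sign (−1)^0·-1^2·-1^3 = -1.
(a,b)_37: α=5, u≡33; β=3, v≡14 (mod 37); (33|37)=+1, (14|37)=-1; sign (−1)^0·+1^3·-1^5 = -1.
(a,b)_31: α=2, u≡2; β=1, v≡30 (mod 31); (2|31)=+1, (30|31)=-1; sign (−1)^0·+1^1·-1^2 = +1.
(a,b)_2: α=-7, β=4; u≡3, v≡3 (mod 8); ε(u)ε(v)=1·1, αω(v)=-7·1, βω(u)=4·1; sum ≡ 0  ⇒  +1.
(a,b)_41: α=3, u≡4; β=2, v≡4 (mod 41); (4|41)=+1, (4|41)=+1; sign (−1)^0·+1^2·+1^3 = +1.
(a,b)_13: α=4, u≡6; β=1, v≡4 (mod 13); (6|13)=-1, (4|13)=+1; sign (−1)^0·-1^1·+1^4 = -1.
(a,b)_3: α=-2, u≡2; β=2, v≡2 (mod 3); (2|3)=-1, (2|3)=-1; sign (−1)^0·-1^2·-1^-2 = +1.
(a,b)_5: α=4, u≡2; β=2, v≡1 (mod 5); (2|5)=-1, (1|5)=+1; sign (−1)^0·-1^2·+1^4 = +1.
(a,b)_29: α=2, u≡10; β=1, v≡1 (mod 29); (10|29)=-1, (1|29)=+1; sign (−1)^0·-1^1·+1^2 = -1.
(a,b)_∞: sgn(69782)=+, sgn(432419)=+, so +1.
(a,b)_11: α=-2, u≡4; β=0, v≡5 (mod 11); (4|11)=+1, (5|11)=+1; sign (−1)^0·+1^0·+1^-2 = +1.
Ram(69782, 432419) = {13, 23, 29, 37}; no ℚ_13-point on the conic.

[13, 23, 29, 37]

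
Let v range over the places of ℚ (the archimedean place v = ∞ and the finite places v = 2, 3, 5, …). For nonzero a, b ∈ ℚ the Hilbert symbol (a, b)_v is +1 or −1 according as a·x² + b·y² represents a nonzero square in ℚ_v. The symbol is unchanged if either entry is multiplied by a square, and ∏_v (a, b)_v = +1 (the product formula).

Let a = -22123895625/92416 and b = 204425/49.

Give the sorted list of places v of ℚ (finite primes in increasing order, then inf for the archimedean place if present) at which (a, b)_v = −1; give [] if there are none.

[17, 37]

(a, b) ≡ (-17, 8177) mod (ℚ^×)²; places V = {2, 3, 5, 7, 13, 17, 19, 37, ∞}.
(a,b)_2: α=-8, β=0; u≡7, v≡1 (mod 8); ε(u)ε(v)=1·0, αω(v)=-8·0, βω(u)=0·0; sum ≡ 0  ⇒  +1.
(a,b)_13: α=2, u≡1; β=1, v≡6 (mod 13); (1|13)=+1, (6|13)=-1; sign (−1)^0·+1^1·-1^2 = +1.
(a,b)_7: α=0, u≡4; β=-2, v≡4 (mod 7); (4|7)=+1, (4|7)=+1; sign (−1)^0·+1^-2·+1^0 = +1.
(a,b)_19: α=-2, u≡8; β=0, v≡9 (mod 19); (8|19)=-1, (9|19)=+1; sign (−1)^0·-1^0·+1^-2 = +1.
(a,b)_5: α=4, u≡2; β=2, v≡3 (mod 5); (2|5)=-1, (3|5)=-1; sign (−1)^0·-1^2·-1^4 = +1.
(a,b)_37: α=2, u≡32; β=1, v≡1 (mod 37); (32|37)=-1, (1|37)=+1; sign (−1)^0·-1^1·+1^2 = -1.
(a,b)_∞: sgn(-17)=−, sgn(8177)=+, so +1.
(a,b)_17: α=1, u≡4; β=1, v≡14 (mod 17); (4|17)=+1, (14|17)=-1; sign (−1)^0·+1^1·-1^1 = -1.
(a,b)_3: α=2, u≡1; β=0, v≡2 (mod 3); (1|3)=+1, (2|3)=-1; sign (−1)^0·+1^0·-1^2 = +1.
(-17, 8177 / ℚ) ramifies at {17, 37}: a division algebra.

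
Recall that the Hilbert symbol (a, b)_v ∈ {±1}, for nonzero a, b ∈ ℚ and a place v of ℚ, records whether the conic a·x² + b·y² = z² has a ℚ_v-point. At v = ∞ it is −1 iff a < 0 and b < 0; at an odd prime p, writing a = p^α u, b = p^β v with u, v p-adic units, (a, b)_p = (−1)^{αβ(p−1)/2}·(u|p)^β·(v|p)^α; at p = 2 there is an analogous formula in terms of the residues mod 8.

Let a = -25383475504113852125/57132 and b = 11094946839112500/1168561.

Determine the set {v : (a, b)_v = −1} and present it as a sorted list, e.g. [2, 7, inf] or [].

Mod squares: a ≡ -255255, b ≡ 5. Check v ∈ {∞, 2, 3, 5, 7, 11, 13, 17, 23, 29, 47}.
v=17: a=17^3·(≡4), b=17^2·(≡6) mod 17; (4|17)=+1, (6|17)=-1; (−1)^{3·2·8}·(+1)^2·(-1)^3 = -1.
v=7: a=7^5·(≡3), b=7^4·(≡3) mod 7; (3|7)=-1, (3|7)=-1; (−1)^{5·4·3}·(-1)^4·(-1)^5 = -1.
v=13: a=13^3·(≡6), b=13^2·(≡2) mod 13; (6|13)=-1, (2|13)=-1; (−1)^{3·2·6}·(-1)^2·(-1)^3 = -1.
v=11: a=11^3·(≡1), b=11^0·(≡5) mod 11; (1|11)=+1, (5|11)=+1; (−1)^{3·0·5}·(+1)^0·(+1)^3 = +1.
v=23: a=23^-2·(≡17), b=23^-2·(≡7) mod 23; (17|23)=-1, (7|23)=-1; (−1)^{-2·-2·11}·(-1)^-2·(-1)^-2 = +1.
v=47: a=47^0·(≡28), b=47^-2·(≡5) mod 47; (28|47)=+1, (5|47)=-1; (−1)^{0·-2·23}·(+1)^-2·(-1)^0 = +1.
v=2: v_2(a)=-2, v_2(b)=2; units ≡ 1, 5 (mod 8); ε·ε+αω+βω = 0·0+-2·1+2·0 ≡ 0  ⇒  (a,b)_2 = +1.
v=29: a=29^2·(≡10), b=29^2·(≡13) mod 29; (10|29)=-1, (13|29)=+1; (−1)^{2·2·14}·(-1)^2·(+1)^2 = +1.
v=3: a=3^-3·(≡1), b=3^2·(≡2) mod 3; (1|3)=+1, (2|3)=-1; (−1)^{-3·2·1}·(+1)^2·(-1)^-3 = -1.
v=∞: -255255 < 0 and 5 > 0  ⇒  (a,b)_∞ = +1.
v=5: a=5^3·(≡4), b=5^5·(≡1) mod 5; (4|5)=+1, (1|5)=+1; (−1)^{3·5·2}·(+1)^5·(+1)^3 = +1.
|Ram(-255255, 5)| = 4, even; anisotropic at {3, 7, 13, 17}.

[3, 7, 13, 17]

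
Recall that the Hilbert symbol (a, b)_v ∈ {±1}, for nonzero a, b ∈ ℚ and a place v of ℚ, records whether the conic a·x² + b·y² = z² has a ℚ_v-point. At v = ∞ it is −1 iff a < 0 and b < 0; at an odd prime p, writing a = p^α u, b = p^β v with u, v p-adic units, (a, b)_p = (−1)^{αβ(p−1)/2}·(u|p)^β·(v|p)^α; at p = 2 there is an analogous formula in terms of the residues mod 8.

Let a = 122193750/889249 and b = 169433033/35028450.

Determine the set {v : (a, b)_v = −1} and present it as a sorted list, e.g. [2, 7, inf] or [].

[2, 7, 17, 19]

(a, b) ≡ (3990, 34) mod (ℚ^×)²; places V = {2, 3, 5, 7, 11, 17, 19, 23, 31, 41, ∞}.
(a,b)_5: α=5, u≡3; β=-2, v≡1 (mod 5); (3|5)=-1, (1|5)=+1; sign (−1)^0·-1^-2·+1^5 = +1.
(a,b)_3: α=1, u≡1; β=-6, v≡1 (mod 3); (1|3)=+1, (1|3)=+1; sign (−1)^0·+1^-6·+1^1 = +1.
(a,b)_17: α=0, u≡10; β=1, v≡8 (mod 17); (10|17)=-1, (8|17)=+1; sign (−1)^0·-1^1·+1^0 = -1.
(a,b)_11: α=0, u≡7; β=2, v≡1 (mod 11); (7|11)=-1, (1|11)=+1; sign (−1)^0·-1^2·+1^0 = +1.
(a,b)_7: α=3, u≡5; β=2, v≡3 (mod 7); (5|7)=-1, (3|7)=-1; sign (−1)^0·-1^2·-1^3 = -1.
(a,b)_∞: sgn(3990)=+, sgn(34)=+, so +1.
(a,b)_2: α=1, β=-1; u≡3, v≡1 (mod 8); ε(u)ε(v)=1·0, αω(v)=1·0, βω(u)=-1·1; sum ≡ 1  ⇒  -1.
(a,b)_31: α=0, u≡13; β=-2, v≡17 (mod 31); (13|31)=-1, (17|31)=-1; sign (−1)^0·-1^-2·-1^0 = +1.
(a,b)_23: α=-2, u≡20; β=0, v≡7 (mod 23); (20|23)=-1, (7|23)=-1; sign (−1)^0·-1^0·-1^-2 = +1.
(a,b)_41: α=-2, u≡27; β=2, v≡35 (mod 41); (27|41)=-1, (35|41)=-1; sign (−1)^0·-1^2·-1^-2 = +1.
(a,b)_19: α=1, u≡17; β=0, v≡8 (mod 19); (17|19)=+1, (8|19)=-1; sign (−1)^0·+1^0·-1^1 = -1.
|Ram(3990, 34)| = 4, even; anisotropic at {2, 7, 17, 19}.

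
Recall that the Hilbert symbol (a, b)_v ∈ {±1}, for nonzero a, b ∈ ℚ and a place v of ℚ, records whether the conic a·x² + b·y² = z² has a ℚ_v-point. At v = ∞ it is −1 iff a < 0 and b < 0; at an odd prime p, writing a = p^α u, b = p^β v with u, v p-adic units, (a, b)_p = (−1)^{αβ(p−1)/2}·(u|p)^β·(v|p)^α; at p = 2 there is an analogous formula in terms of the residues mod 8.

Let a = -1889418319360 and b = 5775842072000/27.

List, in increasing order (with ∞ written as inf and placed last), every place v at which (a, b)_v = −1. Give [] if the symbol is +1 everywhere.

[2, 3, 13, 17, 19, 29]

(a, b) ≡ (-24310, 1826565) mod (ℚ^×)²; places V = {2, 3, 5, 7, 11, 13, 17, 19, 29, ∞}.
(a,b)_3: α=0, u≡2; β=-3, v≡2 (mod 3); (2|3)=-1, (2|3)=-1; sign (−1)^0·-1^-3·-1^0 = -1.
(a,b)_5: α=1, u≡3; β=3, v≡3 (mod 5); (3|5)=-1, (3|5)=-1; sign (−1)^0·-1^3·-1^1 = +1.
(a,b)_7: α=0, u≡2; β=2, v≡5 (mod 7); (2|7)=+1, (5|7)=-1; sign (−1)^0·+1^2·-1^0 = +1.
(a,b)_29: α=2, u≡27; β=1, v≡18 (mod 29); (27|29)=-1, (18|29)=-1; sign (−1)^0·-1^1·-1^2 = -1.
(a,b)_17: α=1, u≡4; β=1, v≡10 (mod 17); (4|17)=+1, (10|17)=-1; sign (−1)^0·+1^1·-1^1 = -1.
(a,b)_2: α=9, β=6; u≡5, v≡5 (mod 8); ε(u)ε(v)=0·0, αω(v)=9·1, βω(u)=6·1; sum ≡ 1  ⇒  -1.
(a,b)_∞: sgn(-24310)=−, sgn(1826565)=+, so +1.
(a,b)_19: α=2, u≡13; β=1, v≡15 (mod 19); (13|19)=-1, (15|19)=-1; sign (−1)^0·-1^1·-1^2 = -1.
(a,b)_13: α=1, u≡8; β=1, v≡9 (mod 13); (8|13)=-1, (9|13)=+1; sign (−1)^0·-1^1·+1^1 = -1.
(a,b)_11: α=1, u≡3; β=2, v≡3 (mod 11); (3|11)=+1, (3|11)=+1; sign (−1)^0·+1^2·+1^1 = +1.
Ram(-24310, 1826565) = {2, 3, 13, 17, 19, 29}; no ℚ_2-point on the conic.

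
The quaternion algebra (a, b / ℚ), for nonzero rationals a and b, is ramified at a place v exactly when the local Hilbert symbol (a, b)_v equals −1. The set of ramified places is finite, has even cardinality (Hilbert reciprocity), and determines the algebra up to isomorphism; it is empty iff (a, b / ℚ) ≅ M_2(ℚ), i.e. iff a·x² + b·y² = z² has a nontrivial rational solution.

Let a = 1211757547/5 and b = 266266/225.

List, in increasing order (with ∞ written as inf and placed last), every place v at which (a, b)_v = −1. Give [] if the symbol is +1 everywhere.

Mod squares: a ≡ 212135, b ≡ 5434. Check v ∈ {∞, 2, 3, 5, 7, 11, 13, 19, 29}.
v=2: v_2(a)=0, v_2(b)=1; units ≡ 7, 5 (mod 8); ε·ε+αω+βω = 1·0+0·1+1·0 ≡ 0  ⇒  (a,b)_2 = +1.
v=13: a=13^4·(≡12), b=13^1·(≡5) mod 13; (12|13)=+1, (5|13)=-1; (−1)^{4·1·6}·(+1)^1·(-1)^4 = +1.
v=3: a=3^0·(≡2), b=3^-2·(≡1) mod 3; (2|3)=-1, (1|3)=+1; (−1)^{0·-2·1}·(-1)^-2·(+1)^0 = +1.
v=19: a=19^1·(≡8), b=19^1·(≡9) mod 19; (8|19)=-1, (9|19)=+1; (−1)^{1·1·9}·(-1)^1·(+1)^1 = +1.
v=29: a=29^1·(≡7), b=29^0·(≡10) mod 29; (7|29)=+1, (10|29)=-1; (−1)^{1·0·14}·(+1)^0·(-1)^1 = -1.
v=∞: 212135 > 0 and 5434 > 0  ⇒  (a,b)_∞ = +1.
v=5: a=5^-1·(≡2), b=5^-2·(≡4) mod 5; (2|5)=-1, (4|5)=+1; (−1)^{-1·-2·2}·(-1)^-2·(+1)^-1 = +1.
v=7: a=7^1·(≡4), b=7^2·(≡2) mod 7; (4|7)=+1, (2|7)=+1; (−1)^{1·2·3}·(+1)^2·(+1)^1 = +1.
v=11: a=11^1·(≡7), b=11^1·(≡10) mod 11; (7|11)=-1, (10|11)=-1; (−1)^{1·1·5}·(-1)^1·(-1)^1 = -1.
|Ram(212135, 5434)| = 2, even; anisotropic at {11, 29}.

[11, 29]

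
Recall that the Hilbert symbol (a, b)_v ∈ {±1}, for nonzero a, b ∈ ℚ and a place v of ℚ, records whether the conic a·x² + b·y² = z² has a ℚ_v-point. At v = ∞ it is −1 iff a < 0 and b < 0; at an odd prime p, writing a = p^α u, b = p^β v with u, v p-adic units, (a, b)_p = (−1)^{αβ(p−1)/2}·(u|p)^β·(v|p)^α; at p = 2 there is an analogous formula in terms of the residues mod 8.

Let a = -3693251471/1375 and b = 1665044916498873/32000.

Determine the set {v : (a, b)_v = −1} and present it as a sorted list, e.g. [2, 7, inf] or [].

(a, b) ≡ (-145145, 5365) mod (ℚ^×)²; places V = {2, 3, 5, 7, 11, 13, 29, 37, ∞}.
(a,b)_29: α=1, u≡17; β=1, v≡21 (mod 29); (17|29)=-1, (21|29)=-1; sign (−1)^0·-1^1·-1^1 = +1.
(a,b)_∞: sgn(-145145)=−, sgn(5365)=+, so +1.
(a,b)_11: α=-1, u≡9; β=0, v≡8 (mod 11); (9|11)=+1, (8|11)=-1; sign (−1)^0·+1^0·-1^-1 = -1.
(a,b)_7: α=3, u≡5; β=2, v≡6 (mod 7); (5|7)=-1, (6|7)=-1; sign (−1)^0·-1^2·-1^3 = -1.
(a,b)_13: α=5, u≡5; β=6, v≡12 (mod 13); (5|13)=-1, (12|13)=+1; sign (−1)^0·-1^6·+1^5 = +1.
(a,b)_37: α=0, u≡35; β=1, v≡11 (mod 37); (35|37)=-1, (11|37)=+1; sign (−1)^0·-1^1·+1^0 = -1.
(a,b)_2: α=0, β=-8; u≡7, v≡5 (mod 8); ε(u)ε(v)=1·0, αω(v)=0·1, βω(u)=-8·0; sum ≡ 0  ⇒  +1.
(a,b)_3: α=0, u≡1; β=8, v≡1 (mod 3); (1|3)=+1, (1|3)=+1; sign (−1)^0·+1^8·+1^0 = +1.
(a,b)_5: α=-3, u≡4; β=-3, v≡3 (mod 5); (4|5)=+1, (3|5)=-1; sign (−1)^0·+1^-3·-1^-3 = -1.
(-145145, 5365 / ℚ) ramifies at {5, 7, 11, 37}: a division algebra.

[5, 7, 11, 37]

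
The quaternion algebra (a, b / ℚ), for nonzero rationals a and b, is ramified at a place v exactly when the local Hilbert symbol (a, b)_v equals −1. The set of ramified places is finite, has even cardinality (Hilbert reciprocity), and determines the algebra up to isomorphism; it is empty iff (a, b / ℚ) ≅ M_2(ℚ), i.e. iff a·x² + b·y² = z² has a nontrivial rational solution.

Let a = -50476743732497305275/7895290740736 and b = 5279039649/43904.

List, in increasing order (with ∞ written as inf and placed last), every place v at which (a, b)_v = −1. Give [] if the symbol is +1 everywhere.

(a, b) ≡ (-299, 14) mod (ℚ^×)²; places V = {2, 3, 5, 7, 13, 23, 29, ∞}.
(a,b)_2: α=-26, β=-7; u≡5, v≡7 (mod 8); ε(u)ε(v)=0·1, αω(v)=-26·0, βω(u)=-7·1; sum ≡ 1  ⇒  -1.
(a,b)_29: α=2, u≡4; β=0, v≡15 (mod 29); (4|29)=+1, (15|29)=-1; sign (−1)^0·+1^0·-1^2 = +1.
(a,b)_∞: sgn(-299)=−, sgn(14)=+, so +1.
(a,b)_23: α=3, u≡21; β=2, v≡17 (mod 23); (21|23)=-1, (17|23)=-1; sign (−1)^0·-1^2·-1^3 = -1.
(a,b)_5: α=2, u≡4; β=0, v≡1 (mod 5); (4|5)=+1, (1|5)=+1; sign (−1)^0·+1^0·+1^2 = +1.
(a,b)_13: α=5, u≡12; β=2, v≡9 (mod 13); (12|13)=+1, (9|13)=+1; sign (−1)^0·+1^2·+1^5 = +1.
(a,b)_3: α=12, u≡1; β=10, v≡2 (mod 3); (1|3)=+1, (2|3)=-1; sign (−1)^0·+1^10·-1^12 = +1.
(a,b)_7: α=-6, u≡1; β=-3, v≡1 (mod 7); (1|7)=+1, (1|7)=+1; sign (−1)^0·+1^-3·+1^-6 = +1.
|Ram(-299, 14)| = 2, even; anisotropic at {2, 23}.

[2, 23]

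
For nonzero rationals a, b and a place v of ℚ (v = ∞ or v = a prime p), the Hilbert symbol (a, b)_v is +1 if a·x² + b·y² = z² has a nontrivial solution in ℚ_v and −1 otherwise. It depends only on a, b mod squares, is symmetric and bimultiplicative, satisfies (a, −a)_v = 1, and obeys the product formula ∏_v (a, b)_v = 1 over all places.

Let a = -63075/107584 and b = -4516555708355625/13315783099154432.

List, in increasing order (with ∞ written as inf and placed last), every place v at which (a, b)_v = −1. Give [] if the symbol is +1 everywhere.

(a, b) ≡ (-3, -2) mod (ℚ^×)²; places V = {2, 3, 5, 11, 13, 23, 29, 41, 53, ∞}.
(a,b)_∞: sgn(-3)=−, sgn(-2)=−, so -1.
(a,b)_2: α=-6, β=-19; u≡5, v≡7 (mod 8); ε(u)ε(v)=0·1, αω(v)=-6·0, βω(u)=-19·1; sum ≡ 1  ⇒  -1.
(a,b)_41: α=-2, u≡26; β=-2, v≡18 (mod 41); (26|41)=-1, (18|41)=+1; sign (−1)^0·-1^-2·+1^-2 = +1.
(a,b)_5: α=2, u≡3; β=4, v≡3 (mod 5); (3|5)=-1, (3|5)=-1; sign (−1)^0·-1^4·-1^2 = +1.
(a,b)_13: α=0, u≡3; β=-4, v≡11 (mod 13); (3|13)=+1, (11|13)=-1; sign (−1)^0·+1^-4·-1^0 = +1.
(a,b)_3: α=1, u≡2; β=2, v≡1 (mod 3); (2|3)=-1, (1|3)=+1; sign (−1)^0·-1^2·+1^1 = +1.
(a,b)_53: α=0, u≡45; β=4, v≡3 (mod 53); (45|53)=-1, (3|53)=-1; sign (−1)^0·-1^4·-1^0 = +1.
(a,b)_23: α=0, u≡17; β=-2, v≡19 (mod 23); (17|23)=-1, (19|23)=-1; sign (−1)^0·-1^-2·-1^0 = +1.
(a,b)_11: α=0, u≡8; β=2, v≡9 (mod 11); (8|11)=-1, (9|11)=+1; sign (−1)^0·-1^2·+1^0 = +1.
(a,b)_29: α=2, u≡27; β=2, v≡17 (mod 29); (27|29)=-1, (17|29)=-1; sign (−1)^0·-1^2·-1^2 = +1.
(-3, -2 / ℚ) ramifies at {2, ∞}: a division algebra.

[2, inf]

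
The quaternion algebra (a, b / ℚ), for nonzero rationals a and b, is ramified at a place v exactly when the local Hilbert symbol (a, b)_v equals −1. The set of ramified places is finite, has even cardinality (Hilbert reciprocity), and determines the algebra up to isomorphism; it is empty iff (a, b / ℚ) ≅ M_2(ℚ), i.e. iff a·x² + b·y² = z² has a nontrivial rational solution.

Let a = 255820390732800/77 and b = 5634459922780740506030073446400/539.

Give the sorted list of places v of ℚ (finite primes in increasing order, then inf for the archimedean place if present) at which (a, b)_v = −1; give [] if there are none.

(a, b) ≡ (771001, 479446) mod (ℚ^×)²; places V = {2, 3, 5, 7, 11, 17, 19, 31, 37, ∞}.
(a,b)_11: α=-1, u≡2; β=-1, v≡9 (mod 11); (2|11)=-1, (9|11)=+1; sign (−1)^1·-1^-1·+1^-1 = +1.
(a,b)_5: α=2, u≡1; β=2, v≡4 (mod 5); (1|5)=+1, (4|5)=+1; sign (−1)^0·+1^2·+1^2 = +1.
(a,b)_31: α=1, u≡18; β=3, v≡8 (mod 31); (18|31)=+1, (8|31)=+1; sign (−1)^1·+1^3·+1^1 = -1.
(a,b)_17: α=1, u≡10; β=2, v≡3 (mod 17); (10|17)=-1, (3|17)=-1; sign (−1)^0·-1^2·-1^1 = -1.
(a,b)_3: α=6, u≡1; β=8, v≡1 (mod 3); (1|3)=+1, (1|3)=+1; sign (−1)^0·+1^8·+1^6 = +1.
(a,b)_37: α=2, u≡29; β=5, v≡32 (mod 37); (29|37)=-1, (32|37)=-1; sign (−1)^0·-1^5·-1^2 = -1.
(a,b)_19: α=1, u≡2; β=3, v≡15 (mod 19); (2|19)=-1, (15|19)=-1; sign (−1)^1·-1^3·-1^1 = -1.
(a,b)_2: α=10, β=23; u≡1, v≡3 (mod 8); ε(u)ε(v)=0·1, αω(v)=10·1, βω(u)=23·0; sum ≡ 0  ⇒  +1.
(a,b)_7: α=-1, u≡3; β=-2, v≡1 (mod 7); (3|7)=-1, (1|7)=+1; sign (−1)^0·-1^-2·+1^-1 = +1.
(a,b)_∞: sgn(771001)=+, sgn(479446)=+, so +1.
Ram(771001, 479446) = {17, 19, 31, 37}; no ℚ_17-point on the conic.

[17, 19, 31, 37]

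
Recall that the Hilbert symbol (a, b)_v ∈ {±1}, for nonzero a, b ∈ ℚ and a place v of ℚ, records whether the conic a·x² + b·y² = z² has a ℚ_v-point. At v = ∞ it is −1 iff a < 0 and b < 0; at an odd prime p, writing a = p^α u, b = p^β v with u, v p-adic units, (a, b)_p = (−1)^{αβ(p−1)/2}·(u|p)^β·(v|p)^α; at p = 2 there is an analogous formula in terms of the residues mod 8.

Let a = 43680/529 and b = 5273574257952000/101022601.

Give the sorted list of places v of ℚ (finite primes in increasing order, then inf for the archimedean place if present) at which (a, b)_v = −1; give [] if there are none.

[2, 11]

Mod squares: a ≡ 2730, b ≡ 5005. Check v ∈ {∞, 2, 3, 5, 7, 11, 13, 19, 23, 47}.
v=5: a=5^1·(≡4), b=5^3·(≡1) mod 5; (4|5)=+1, (1|5)=+1; (−1)^{1·3·2}·(+1)^3·(+1)^1 = +1.
v=2: v_2(a)=5, v_2(b)=8; units ≡ 5, 5 (mod 8); ε·ε+αω+βω = 0·0+5·1+8·1 ≡ 1  ⇒  (a,b)_2 = -1.
v=7: a=7^1·(≡6), b=7^3·(≡2) mod 7; (6|7)=-1, (2|7)=+1; (−1)^{1·3·3}·(-1)^3·(+1)^1 = +1.
v=19: a=19^0·(≡13), b=19^-2·(≡18) mod 19; (13|19)=-1, (18|19)=-1; (−1)^{0·-2·9}·(-1)^-2·(-1)^0 = +1.
v=47: a=47^0·(≡21), b=47^2·(≡26) mod 47; (21|47)=+1, (26|47)=-1; (−1)^{0·2·23}·(+1)^2·(-1)^0 = +1.
v=23: a=23^-2·(≡3), b=23^-4·(≡7) mod 23; (3|23)=+1, (7|23)=-1; (−1)^{-2·-4·11}·(+1)^-4·(-1)^-2 = +1.
v=3: a=3^1·(≡1), b=3^2·(≡1) mod 3; (1|3)=+1, (1|3)=+1; (−1)^{1·2·1}·(+1)^2·(+1)^1 = +1.
v=13: a=13^1·(≡5), b=13^3·(≡8) mod 13; (5|13)=-1, (8|13)=-1; (−1)^{1·3·6}·(-1)^3·(-1)^1 = +1.
v=11: a=11^0·(≡10), b=11^1·(≡1) mod 11; (10|11)=-1, (1|11)=+1; (−1)^{0·1·5}·(-1)^1·(+1)^0 = -1.
v=∞: 2730 > 0 and 5005 > 0  ⇒  (a,b)_∞ = +1.
|Ram(2730, 5005)| = 2, even; anisotropic at {2, 11}.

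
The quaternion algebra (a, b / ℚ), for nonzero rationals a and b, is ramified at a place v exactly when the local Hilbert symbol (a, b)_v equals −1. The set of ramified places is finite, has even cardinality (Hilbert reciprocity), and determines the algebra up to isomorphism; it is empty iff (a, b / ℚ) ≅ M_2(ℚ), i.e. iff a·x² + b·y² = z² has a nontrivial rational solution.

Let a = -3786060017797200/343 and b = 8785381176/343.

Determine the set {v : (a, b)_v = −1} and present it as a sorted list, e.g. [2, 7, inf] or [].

[2, 3, 13, 17]

Mod squares: a ≡ -91, b ≡ 9282. Check v ∈ {∞, 2, 3, 5, 7, 11, 13, 17}.
v=5: a=5^2·(≡4), b=5^0·(≡2) mod 5; (4|5)=+1, (2|5)=-1; (−1)^{2·0·2}·(+1)^0·(-1)^2 = +1.
v=13: a=13^5·(≡2), b=13^3·(≡12) mod 13; (2|13)=-1, (12|13)=+1; (−1)^{5·3·6}·(-1)^3·(+1)^5 = -1.
v=2: v_2(a)=4, v_2(b)=3; units ≡ 5, 1 (mod 8); ε·ε+αω+βω = 0·0+4·0+3·1 ≡ 1  ⇒  (a,b)_2 = -1.
v=3: a=3^6·(≡2), b=3^5·(≡1) mod 3; (2|3)=-1, (1|3)=+1; (−1)^{6·5·1}·(-1)^5·(+1)^6 = -1.
v=∞: -91 < 0 and 9282 > 0  ⇒  (a,b)_∞ = +1.
v=11: a=11^2·(≡7), b=11^2·(≡5) mod 11; (7|11)=-1, (5|11)=+1; (−1)^{2·2·5}·(-1)^2·(+1)^2 = +1.
v=17: a=17^2·(≡3), b=17^1·(≡16) mod 17; (3|17)=-1, (16|17)=+1; (−1)^{2·1·8}·(-1)^1·(+1)^2 = -1.
v=7: a=7^-3·(≡4), b=7^-3·(≡5) mod 7; (4|7)=+1, (5|7)=-1; (−1)^{-3·-3·3}·(+1)^-3·(-1)^-3 = +1.
Ram(-91, 9282) = {2, 3, 13, 17}; no ℚ_2-point on the conic.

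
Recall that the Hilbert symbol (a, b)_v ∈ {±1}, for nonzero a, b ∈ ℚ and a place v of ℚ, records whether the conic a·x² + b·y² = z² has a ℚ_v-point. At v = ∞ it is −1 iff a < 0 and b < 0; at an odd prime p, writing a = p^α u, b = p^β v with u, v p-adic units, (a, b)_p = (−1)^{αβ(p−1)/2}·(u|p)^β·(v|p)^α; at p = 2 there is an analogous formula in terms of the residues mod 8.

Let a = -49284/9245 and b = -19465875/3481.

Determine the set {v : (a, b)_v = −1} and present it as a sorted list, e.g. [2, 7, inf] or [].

Mod squares: a ≡ -5, b ≡ -715. Check v ∈ {∞, 2, 3, 5, 11, 13, 37, 43, 59}.
v=13: a=13^0·(≡6), b=13^1·(≡3) mod 13; (6|13)=-1, (3|13)=+1; (−1)^{0·1·6}·(-1)^1·(+1)^0 = -1.
v=43: a=43^-2·(≡16), b=43^0·(≡38) mod 43; (16|43)=+1, (38|43)=+1; (−1)^{-2·0·21}·(+1)^0·(+1)^-2 = +1.
v=2: v_2(a)=2, v_2(b)=0; units ≡ 3, 5 (mod 8); ε·ε+αω+βω = 1·0+2·1+0·1 ≡ 0  ⇒  (a,b)_2 = +1.
v=37: a=37^2·(≡22), b=37^0·(≡28) mod 37; (22|37)=-1, (28|37)=+1; (−1)^{2·0·18}·(-1)^0·(+1)^2 = +1.
v=11: a=11^0·(≡8), b=11^3·(≡1) mod 11; (8|11)=-1, (1|11)=+1; (−1)^{0·3·5}·(-1)^3·(+1)^0 = -1.
v=59: a=59^0·(≡24), b=59^-2·(≡54) mod 59; (24|59)=-1, (54|59)=-1; (−1)^{0·-2·29}·(-1)^-2·(-1)^0 = +1.
v=∞: -5 < 0 and -715 < 0  ⇒  (a,b)_∞ = -1.
v=5: a=5^-1·(≡4), b=5^3·(≡3) mod 5; (4|5)=+1, (3|5)=-1; (−1)^{-1·3·2}·(+1)^3·(-1)^-1 = -1.
v=3: a=3^2·(≡1), b=3^2·(≡2) mod 3; (1|3)=+1, (2|3)=-1; (−1)^{2·2·1}·(+1)^2·(-1)^2 = +1.
(-5, -715 / ℚ) ramifies at {5, 11, 13, ∞}: a division algebra.

[5, 11, 13, inf]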